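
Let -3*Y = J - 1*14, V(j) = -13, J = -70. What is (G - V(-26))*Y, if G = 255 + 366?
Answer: 17752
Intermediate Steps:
G = 621
Y = 28 (Y = -(-70 - 1*14)/3 = -(-70 - 14)/3 = -⅓*(-84) = 28)
(G - V(-26))*Y = (621 - 1*(-13))*28 = (621 + 13)*28 = 634*28 = 17752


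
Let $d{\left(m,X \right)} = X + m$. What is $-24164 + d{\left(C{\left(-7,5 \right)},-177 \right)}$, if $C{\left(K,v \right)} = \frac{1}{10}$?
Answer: $- \frac{243409}{10} \approx -24341.0$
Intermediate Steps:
$C{\left(K,v \right)} = \frac{1}{10}$
$-24164 + d{\left(C{\left(-7,5 \right)},-177 \right)} = -24164 + \left(-177 + \frac{1}{10}\right) = -24164 - \frac{1769}{10} = - \frac{243409}{10}$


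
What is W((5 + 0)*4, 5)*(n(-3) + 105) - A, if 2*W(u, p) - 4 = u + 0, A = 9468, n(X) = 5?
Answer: -8148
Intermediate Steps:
W(u, p) = 2 + u/2 (W(u, p) = 2 + (u + 0)/2 = 2 + u/2)
W((5 + 0)*4, 5)*(n(-3) + 105) - A = (2 + ((5 + 0)*4)/2)*(5 + 105) - 1*9468 = (2 + (5*4)/2)*110 - 9468 = (2 + (½)*20)*110 - 9468 = (2 + 10)*110 - 9468 = 12*110 - 9468 = 1320 - 9468 = -8148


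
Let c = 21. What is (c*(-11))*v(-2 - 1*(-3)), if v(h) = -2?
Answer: 462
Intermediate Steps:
(c*(-11))*v(-2 - 1*(-3)) = (21*(-11))*(-2) = -231*(-2) = 462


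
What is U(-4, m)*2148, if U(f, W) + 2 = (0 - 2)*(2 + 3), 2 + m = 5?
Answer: -25776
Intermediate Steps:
m = 3 (m = -2 + 5 = 3)
U(f, W) = -12 (U(f, W) = -2 + (0 - 2)*(2 + 3) = -2 - 2*5 = -2 - 10 = -12)
U(-4, m)*2148 = -12*2148 = -25776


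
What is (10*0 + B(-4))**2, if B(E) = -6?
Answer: 36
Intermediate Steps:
(10*0 + B(-4))**2 = (10*0 - 6)**2 = (0 - 6)**2 = (-6)**2 = 36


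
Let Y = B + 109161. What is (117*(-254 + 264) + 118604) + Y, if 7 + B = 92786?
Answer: 321714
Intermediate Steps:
B = 92779 (B = -7 + 92786 = 92779)
Y = 201940 (Y = 92779 + 109161 = 201940)
(117*(-254 + 264) + 118604) + Y = (117*(-254 + 264) + 118604) + 201940 = (117*10 + 118604) + 201940 = (1170 + 118604) + 201940 = 119774 + 201940 = 321714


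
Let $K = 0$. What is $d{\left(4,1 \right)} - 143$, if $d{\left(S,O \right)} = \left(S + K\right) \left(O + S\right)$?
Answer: $-123$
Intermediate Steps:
$d{\left(S,O \right)} = S \left(O + S\right)$ ($d{\left(S,O \right)} = \left(S + 0\right) \left(O + S\right) = S \left(O + S\right)$)
$d{\left(4,1 \right)} - 143 = 4 \left(1 + 4\right) - 143 = 4 \cdot 5 - 143 = 20 - 143 = -123$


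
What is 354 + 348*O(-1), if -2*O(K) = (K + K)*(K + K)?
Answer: -342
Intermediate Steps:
O(K) = -2*K² (O(K) = -(K + K)*(K + K)/2 = -2*K*2*K/2 = -2*K²)
354 + 348*O(-1) = 354 + 348*(-2*(-1)²) = 354 + 348*(-2*1) = 354 + 348*(-2) = 354 - 696 = -342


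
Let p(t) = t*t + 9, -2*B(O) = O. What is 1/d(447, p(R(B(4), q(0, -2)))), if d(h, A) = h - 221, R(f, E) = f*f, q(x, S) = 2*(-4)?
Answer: 1/226 ≈ 0.0044248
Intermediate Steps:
q(x, S) = -8
B(O) = -O/2
R(f, E) = f**2
p(t) = 9 + t**2 (p(t) = t**2 + 9 = 9 + t**2)
d(h, A) = -221 + h
1/d(447, p(R(B(4), q(0, -2)))) = 1/(-221 + 447) = 1/226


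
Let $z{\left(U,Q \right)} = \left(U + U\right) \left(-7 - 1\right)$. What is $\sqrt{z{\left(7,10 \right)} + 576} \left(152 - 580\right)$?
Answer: $- 1712 \sqrt{29} \approx -9219.4$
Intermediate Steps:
$z{\left(U,Q \right)} = - 16 U$ ($z{\left(U,Q \right)} = 2 U \left(-8\right) = - 16 U$)
$\sqrt{z{\left(7,10 \right)} + 576} \left(152 - 580\right) = \sqrt{\left(-16\right) 7 + 576} \left(152 - 580\right) = \sqrt{-112 + 576} \left(-428\right) = \sqrt{464} \left(-428\right) = 4 \sqrt{29} \left(-428\right) = - 1712 \sqrt{29}$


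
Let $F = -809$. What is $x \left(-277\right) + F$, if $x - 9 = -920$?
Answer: $251538$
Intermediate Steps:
$x = -911$ ($x = 9 - 920 = -911$)
$x \left(-277\right) + F = \left(-911\right) \left(-277\right) - 809 = 252347 - 809 = 251538$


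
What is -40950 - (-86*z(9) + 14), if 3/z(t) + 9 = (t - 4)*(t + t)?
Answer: -1105942/27 ≈ -40961.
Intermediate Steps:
z(t) = 3/(-9 + 2*t*(-4 + t)) (z(t) = 3/(-9 + (t - 4)*(t + t)) = 3/(-9 + (-4 + t)*(2*t)) = 3/(-9 + 2*t*(-4 + t)))
-40950 - (-86*z(9) + 14) = -40950 - (-258/(-9 - 8*9 + 2*9**2) + 14) = -40950 - (-258/(-9 - 72 + 2*81) + 14) = -40950 - (-258/(-9 - 72 + 162) + 14) = -40950 - (-258/81 + 14) = -40950 - (-86*1/27 + 14) = -40950 - (-86/27 + 14) = -40950 - 1*292/27 = -40950 - 292/27 = -1105942/27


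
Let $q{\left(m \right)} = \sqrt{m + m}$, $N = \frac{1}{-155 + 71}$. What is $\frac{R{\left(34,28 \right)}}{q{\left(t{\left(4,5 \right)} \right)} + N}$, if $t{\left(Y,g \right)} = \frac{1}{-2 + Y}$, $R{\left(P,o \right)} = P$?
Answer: $\frac{2856}{83} \approx 34.41$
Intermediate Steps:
$N = - \frac{1}{84}$ ($N = \frac{1}{-84} = - \frac{1}{84} \approx -0.011905$)
$q{\left(m \right)} = \sqrt{2} \sqrt{m}$ ($q{\left(m \right)} = \sqrt{2 m} = \sqrt{2} \sqrt{m}$)
$\frac{R{\left(34,28 \right)}}{q{\left(t{\left(4,5 \right)} \right)} + N} = \frac{34}{\sqrt{2} \sqrt{\frac{1}{-2 + 4}} - \frac{1}{84}} = \frac{34}{\sqrt{2} \sqrt{\frac{1}{2}} - \frac{1}{84}} = \frac{34}{\frac{\sqrt{2}}{\sqrt{2}} - \frac{1}{84}} = \frac{34}{\sqrt{2} \frac{\sqrt{2}}{2} - \frac{1}{84}} = \frac{34}{1 - \frac{1}{84}} = \frac{34}{\frac{83}{84}} = 34 \cdot \frac{84}{83} = \frac{2856}{83}$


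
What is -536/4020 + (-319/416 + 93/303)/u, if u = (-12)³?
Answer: -5367313/40335360 ≈ -0.13307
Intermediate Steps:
u = -1728
-536/4020 + (-319/416 + 93/303)/u = -536/4020 + (-319/416 + 93/303)/(-1728) = -536*1/4020 + (-319*1/416 + 93*(1/303))*(-1/1728) = -2/15 + (-319/416 + 31/101)*(-1/1728) = -2/15 - 19323/42016*(-1/1728) = -2/15 + 2147/8067072 = -5367313/40335360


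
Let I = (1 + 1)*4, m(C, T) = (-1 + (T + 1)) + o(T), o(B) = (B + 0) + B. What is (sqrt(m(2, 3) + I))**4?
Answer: 289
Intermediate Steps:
o(B) = 2*B (o(B) = B + B = 2*B)
m(C, T) = 3*T (m(C, T) = (-1 + (T + 1)) + 2*T = (-1 + (1 + T)) + 2*T = T + 2*T = 3*T)
I = 8 (I = 2*4 = 8)
(sqrt(m(2, 3) + I))**4 = (sqrt(3*3 + 8))**4 = (sqrt(9 + 8))**4 = (sqrt(17))**4 = 289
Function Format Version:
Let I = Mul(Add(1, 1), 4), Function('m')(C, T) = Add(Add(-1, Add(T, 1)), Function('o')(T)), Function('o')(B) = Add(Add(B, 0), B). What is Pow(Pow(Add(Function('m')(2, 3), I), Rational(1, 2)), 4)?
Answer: 289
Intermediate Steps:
Function('o')(B) = Mul(2, B) (Function('o')(B) = Add(B, B) = Mul(2, B))
Function('m')(C, T) = Mul(3, T) (Function('m')(C, T) = Add(Add(-1, Add(T, 1)), Mul(2, T)) = Add(Add(-1, Add(1, T)), Mul(2, T)) = Add(T, Mul(2, T)) = Mul(3, T))
I = 8 (I = Mul(2, 4) = 8)
Pow(Pow(Add(Function('m')(2, 3), I), Rational(1, 2)), 4) = Pow(Pow(Add(Mul(3, 3), 8), Rational(1, 2)), 4) = Pow(Pow(Add(9, 8), Rational(1, 2)), 4) = Pow(Pow(17, Rational(1, 2)), 4) = 289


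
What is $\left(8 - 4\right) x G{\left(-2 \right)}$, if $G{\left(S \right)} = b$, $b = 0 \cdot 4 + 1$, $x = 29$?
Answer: $116$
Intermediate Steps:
$b = 1$ ($b = 0 + 1 = 1$)
$G{\left(S \right)} = 1$
$\left(8 - 4\right) x G{\left(-2 \right)} = \left(8 - 4\right) 29 \cdot 1 = 4 \cdot 29 \cdot 1 = 116 \cdot 1 = 116$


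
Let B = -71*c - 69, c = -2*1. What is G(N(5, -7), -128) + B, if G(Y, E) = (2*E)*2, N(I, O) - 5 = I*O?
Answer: -439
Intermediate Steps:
c = -2
N(I, O) = 5 + I*O
B = 73 (B = -71*(-2) - 69 = 142 - 69 = 73)
G(Y, E) = 4*E
G(N(5, -7), -128) + B = 4*(-128) + 73 = -512 + 73 = -439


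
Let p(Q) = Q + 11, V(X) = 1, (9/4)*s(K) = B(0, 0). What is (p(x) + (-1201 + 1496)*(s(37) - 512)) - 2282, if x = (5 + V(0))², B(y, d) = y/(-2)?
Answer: -153275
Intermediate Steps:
B(y, d) = -y/2 (B(y, d) = y*(-½) = -y/2)
s(K) = 0 (s(K) = 4*(-½*0)/9 = (4/9)*0 = 0)
x = 36 (x = (5 + 1)² = 6² = 36)
p(Q) = 11 + Q
(p(x) + (-1201 + 1496)*(s(37) - 512)) - 2282 = ((11 + 36) + (-1201 + 1496)*(0 - 512)) - 2282 = (47 + 295*(-512)) - 2282 = (47 - 151040) - 2282 = -150993 - 2282 = -153275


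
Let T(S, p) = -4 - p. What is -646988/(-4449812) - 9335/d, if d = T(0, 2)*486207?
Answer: 482239890529/3245294614626 ≈ 0.14860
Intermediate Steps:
d = -2917242 (d = (-4 - 1*2)*486207 = (-4 - 2)*486207 = -6*486207 = -2917242)
-646988/(-4449812) - 9335/d = -646988/(-4449812) - 9335/(-2917242) = -646988*(-1/4449812) - 9335*(-1/2917242) = 161747/1112453 + 9335/2917242 = 482239890529/3245294614626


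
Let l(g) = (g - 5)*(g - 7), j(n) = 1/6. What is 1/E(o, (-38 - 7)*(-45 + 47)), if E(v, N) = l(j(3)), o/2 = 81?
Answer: 36/1189 ≈ 0.030278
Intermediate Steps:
o = 162 (o = 2*81 = 162)
j(n) = 1/6
l(g) = (-7 + g)*(-5 + g) (l(g) = (-5 + g)*(-7 + g) = (-7 + g)*(-5 + g))
E(v, N) = 1189/36 (E(v, N) = 35 + (1/6)**2 - 12*1/6 = 35 + 1/36 - 2 = 1189/36)
1/E(o, (-38 - 7)*(-45 + 47)) = 1/(1189/36) = 36/1189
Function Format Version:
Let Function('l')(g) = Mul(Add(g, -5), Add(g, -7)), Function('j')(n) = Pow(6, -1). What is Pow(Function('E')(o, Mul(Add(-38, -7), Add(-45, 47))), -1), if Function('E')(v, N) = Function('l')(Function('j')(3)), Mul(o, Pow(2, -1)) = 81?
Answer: Rational(36, 1189) ≈ 0.030278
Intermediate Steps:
o = 162 (o = Mul(2, 81) = 162)
Function('j')(n) = Rational(1, 6)
Function('l')(g) = Mul(Add(-7, g), Add(-5, g)) (Function('l')(g) = Mul(Add(-5, g), Add(-7, g)) = Mul(Add(-7, g), Add(-5, g)))
Function('E')(v, N) = Rational(1189, 36) (Function('E')(v, N) = Add(35, Pow(Rational(1, 6), 2), Mul(-12, Rational(1, 6))) = Add(35, Rational(1, 36), -2) = Rational(1189, 36))
Pow(Function('E')(o, Mul(Add(-38, -7), Add(-45, 47))), -1) = Pow(Rational(1189, 36), -1) = Rational(36, 1189)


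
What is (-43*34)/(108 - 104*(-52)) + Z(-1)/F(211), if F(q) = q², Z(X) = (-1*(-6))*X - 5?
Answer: -32575189/122788918 ≈ -0.26529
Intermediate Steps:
Z(X) = -5 + 6*X (Z(X) = 6*X - 5 = -5 + 6*X)
(-43*34)/(108 - 104*(-52)) + Z(-1)/F(211) = (-43*34)/(108 - 104*(-52)) + (-5 + 6*(-1))/(211²) = -1462/(108 + 5408) + (-5 - 6)/44521 = -1462/5516 - 11*1/44521 = -1462*1/5516 - 11/44521 = -731/2758 - 11/44521 = -32575189/122788918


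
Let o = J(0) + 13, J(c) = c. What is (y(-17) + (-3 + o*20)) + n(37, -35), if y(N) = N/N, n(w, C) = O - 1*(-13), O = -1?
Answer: 270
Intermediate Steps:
n(w, C) = 12 (n(w, C) = -1 - 1*(-13) = -1 + 13 = 12)
y(N) = 1
o = 13 (o = 0 + 13 = 13)
(y(-17) + (-3 + o*20)) + n(37, -35) = (1 + (-3 + 13*20)) + 12 = (1 + (-3 + 260)) + 12 = (1 + 257) + 12 = 258 + 12 = 270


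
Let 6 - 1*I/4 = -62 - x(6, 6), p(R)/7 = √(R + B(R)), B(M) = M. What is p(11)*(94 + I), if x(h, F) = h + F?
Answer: 2898*√22 ≈ 13593.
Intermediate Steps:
p(R) = 7*√2*√R (p(R) = 7*√(R + R) = 7*√(2*R) = 7*(√2*√R) = 7*√2*√R)
x(h, F) = F + h
I = 320 (I = 24 - 4*(-62 - (6 + 6)) = 24 - 4*(-62 - 1*12) = 24 - 4*(-62 - 12) = 24 - 4*(-74) = 24 + 296 = 320)
p(11)*(94 + I) = (7*√2*√11)*(94 + 320) = (7*√22)*414 = 2898*√22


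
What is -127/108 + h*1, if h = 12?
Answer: 1169/108 ≈ 10.824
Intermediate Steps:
-127/108 + h*1 = -127/108 + 12*1 = -127*1/108 + 12 = -127/108 + 12 = 1169/108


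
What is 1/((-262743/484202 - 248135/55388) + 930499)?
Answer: 13409490188/12477449860307535 ≈ 1.0747e-6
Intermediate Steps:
1/((-262743/484202 - 248135/55388) + 930499) = 1/(-67350136277/13409490188 + 930499) = 1/(12477449860307535/13409490188) = 13409490188/12477449860307535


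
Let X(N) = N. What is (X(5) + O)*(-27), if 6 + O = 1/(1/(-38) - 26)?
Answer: 27729/989 ≈ 28.037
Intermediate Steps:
O = -5972/989 (O = -6 + 1/(1/(-38) - 26) = -6 + 1/(-1/38 - 26) = -6 + 1/(-989/38) = -6 - 38/989 = -5972/989 ≈ -6.0384)
(X(5) + O)*(-27) = (5 - 5972/989)*(-27) = -1027/989*(-27) = 27729/989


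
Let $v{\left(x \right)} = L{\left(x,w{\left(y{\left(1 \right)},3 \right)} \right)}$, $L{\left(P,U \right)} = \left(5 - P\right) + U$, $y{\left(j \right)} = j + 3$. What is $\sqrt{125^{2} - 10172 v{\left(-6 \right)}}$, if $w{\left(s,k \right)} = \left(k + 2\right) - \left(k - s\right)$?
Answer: $i \sqrt{157299} \approx 396.61 i$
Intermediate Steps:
$y{\left(j \right)} = 3 + j$
$w{\left(s,k \right)} = 2 + s$ ($w{\left(s,k \right)} = \left(2 + k\right) - \left(k - s\right) = 2 + s$)
$L{\left(P,U \right)} = 5 + U - P$
$v{\left(x \right)} = 11 - x$ ($v{\left(x \right)} = 5 + \left(2 + \left(3 + 1\right)\right) - x = 5 + \left(2 + 4\right) - x = 5 + 6 - x = 11 - x$)
$\sqrt{125^{2} - 10172 v{\left(-6 \right)}} = \sqrt{125^{2} - 10172 \left(11 - -6\right)} = \sqrt{15625 - 10172 \left(11 + 6\right)} = \sqrt{15625 - 172924} = \sqrt{-157299} = i \sqrt{157299}$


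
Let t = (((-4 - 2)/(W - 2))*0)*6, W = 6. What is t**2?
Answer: 0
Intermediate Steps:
t = 0 (t = (((-4 - 2)/(6 - 2))*0)*6 = (-6/4*0)*6 = (-6*1/4*0)*6 = -3/2*0*6 = 0*6 = 0)
t**2 = 0**2 = 0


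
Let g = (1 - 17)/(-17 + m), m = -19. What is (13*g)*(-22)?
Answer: -1144/9 ≈ -127.11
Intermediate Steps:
g = 4/9 (g = (1 - 17)/(-17 - 19) = -16/(-36) = -16*(-1/36) = 4/9 ≈ 0.44444)
(13*g)*(-22) = (13*(4/9))*(-22) = (52/9)*(-22) = -1144/9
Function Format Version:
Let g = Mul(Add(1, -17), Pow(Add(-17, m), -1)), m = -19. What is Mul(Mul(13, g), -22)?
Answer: Rational(-1144, 9) ≈ -127.11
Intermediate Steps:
g = Rational(4, 9) (g = Mul(Add(1, -17), Pow(Add(-17, -19), -1)) = Mul(-16, Pow(-36, -1)) = Mul(-16, Rational(-1, 36)) = Rational(4, 9) ≈ 0.44444)
Mul(Mul(13, g), -22) = Mul(Mul(13, Rational(4, 9)), -22) = Mul(Rational(52, 9), -22) = Rational(-1144, 9)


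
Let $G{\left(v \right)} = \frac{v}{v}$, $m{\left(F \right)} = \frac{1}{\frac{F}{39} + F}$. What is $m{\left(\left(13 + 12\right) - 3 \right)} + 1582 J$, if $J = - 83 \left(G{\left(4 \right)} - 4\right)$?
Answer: $\frac{346647879}{880} \approx 3.9392 \cdot 10^{5}$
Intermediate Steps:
$m{\left(F \right)} = \frac{39}{40 F}$ ($m{\left(F \right)} = \frac{1}{F \frac{1}{39} + F} = \frac{1}{\frac{F}{39} + F} = \frac{1}{\frac{40}{39} F} = \frac{39}{40 F}$)
$G{\left(v \right)} = 1$
$J = 249$ ($J = - 83 \left(1 - 4\right) = \left(-83\right) \left(-3\right) = 249$)
$m{\left(\left(13 + 12\right) - 3 \right)} + 1582 J = \frac{39}{40 \left(\left(13 + 12\right) - 3\right)} + 1582 \cdot 249 = \frac{39}{40 \left(25 - 3\right)} + 393918 = \frac{39}{40 \cdot 22} + 393918 = \frac{39}{40} \cdot \frac{1}{22} + 393918 = \frac{39}{880} + 393918 = \frac{346647879}{880}$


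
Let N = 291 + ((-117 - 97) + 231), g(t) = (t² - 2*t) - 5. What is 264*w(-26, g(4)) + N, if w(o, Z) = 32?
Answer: 8756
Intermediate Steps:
g(t) = -5 + t² - 2*t
N = 308 (N = 291 + (-214 + 231) = 291 + 17 = 308)
264*w(-26, g(4)) + N = 264*32 + 308 = 8448 + 308 = 8756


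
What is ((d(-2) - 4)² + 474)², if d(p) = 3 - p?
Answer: 225625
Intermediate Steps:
((d(-2) - 4)² + 474)² = (((3 - 1*(-2)) - 4)² + 474)² = (((3 + 2) - 4)² + 474)² = ((5 - 4)² + 474)² = (1² + 474)² = (1 + 474)² = 475² = 225625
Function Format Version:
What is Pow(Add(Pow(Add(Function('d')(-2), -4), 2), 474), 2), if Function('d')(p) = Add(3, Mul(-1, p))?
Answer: 225625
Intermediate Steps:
Pow(Add(Pow(Add(Function('d')(-2), -4), 2), 474), 2) = Pow(Add(Pow(Add(Add(3, Mul(-1, -2)), -4), 2), 474), 2) = Pow(Add(Pow(Add(Add(3, 2), -4), 2), 474), 2) = Pow(Add(Pow(Add(5, -4), 2), 474), 2) = Pow(Add(Pow(1, 2), 474), 2) = Pow(Add(1, 474), 2) = Pow(475, 2) = 225625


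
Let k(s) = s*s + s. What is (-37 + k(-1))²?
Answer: 1369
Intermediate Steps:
k(s) = s + s² (k(s) = s² + s = s + s²)
(-37 + k(-1))² = (-37 - (1 - 1))² = (-37 - 1*0)² = (-37 + 0)² = (-37)² = 1369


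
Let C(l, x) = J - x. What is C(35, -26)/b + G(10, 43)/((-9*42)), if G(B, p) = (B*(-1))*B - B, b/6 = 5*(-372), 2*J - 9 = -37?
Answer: 16987/58590 ≈ 0.28993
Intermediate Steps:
J = -14 (J = 9/2 + (½)*(-37) = 9/2 - 37/2 = -14)
b = -11160 (b = 6*(5*(-372)) = 6*(-1860) = -11160)
G(B, p) = -B - B² (G(B, p) = (-B)*B - B = -B² - B = -B - B²)
C(l, x) = -14 - x
C(35, -26)/b + G(10, 43)/((-9*42)) = (-14 - 1*(-26))/(-11160) + (-1*10*(1 + 10))/((-9*42)) = (-14 + 26)*(-1/11160) - 1*10*11/(-378) = 12*(-1/11160) - 110*(-1/378) = -1/930 + 55/189 = 16987/58590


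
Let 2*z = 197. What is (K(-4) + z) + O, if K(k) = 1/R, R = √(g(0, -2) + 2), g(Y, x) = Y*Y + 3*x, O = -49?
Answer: 99/2 - I/2 ≈ 49.5 - 0.5*I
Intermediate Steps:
z = 197/2 (z = (½)*197 = 197/2 ≈ 98.500)
g(Y, x) = Y² + 3*x
R = 2*I (R = √((0² + 3*(-2)) + 2) = √((0 - 6) + 2) = √(-6 + 2) = √(-4) = 2*I ≈ 2.0*I)
K(k) = -I/2 (K(k) = 1/(2*I) = -I/2)
(K(-4) + z) + O = (-I/2 + 197/2) - 49 = (197/2 - I/2) - 49 = 99/2 - I/2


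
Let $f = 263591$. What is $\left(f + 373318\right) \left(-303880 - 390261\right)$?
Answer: $-442104650169$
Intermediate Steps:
$\left(f + 373318\right) \left(-303880 - 390261\right) = \left(263591 + 373318\right) \left(-303880 - 390261\right) = 636909 \left(-694141\right) = -442104650169$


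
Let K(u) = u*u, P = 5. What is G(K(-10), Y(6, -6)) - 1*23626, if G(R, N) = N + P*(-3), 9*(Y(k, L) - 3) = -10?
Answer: -212752/9 ≈ -23639.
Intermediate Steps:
Y(k, L) = 17/9 (Y(k, L) = 3 + (⅑)*(-10) = 3 - 10/9 = 17/9)
K(u) = u²
G(R, N) = -15 + N (G(R, N) = N + 5*(-3) = N - 15 = -15 + N)
G(K(-10), Y(6, -6)) - 1*23626 = (-15 + 17/9) - 1*23626 = -118/9 - 23626 = -212752/9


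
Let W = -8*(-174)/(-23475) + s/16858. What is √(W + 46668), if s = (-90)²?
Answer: √8120895092215010038/13191385 ≈ 216.03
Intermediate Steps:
s = 8100
W = 27780194/65956925 (W = -8*(-174)/(-23475) + 8100/16858 = 1392*(-1/23475) + 8100*(1/16858) = -464/7825 + 4050/8429 = 27780194/65956925 ≈ 0.42119)
√(W + 46668) = √(27780194/65956925 + 46668) = √(3078105556094/65956925) = √8120895092215010038/13191385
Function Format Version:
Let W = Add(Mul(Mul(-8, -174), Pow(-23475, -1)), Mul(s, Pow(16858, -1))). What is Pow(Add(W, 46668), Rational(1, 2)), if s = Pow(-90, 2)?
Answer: Mul(Rational(1, 13191385), Pow(8120895092215010038, Rational(1, 2))) ≈ 216.03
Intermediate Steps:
s = 8100
W = Rational(27780194, 65956925) (W = Add(Mul(Mul(-8, -174), Pow(-23475, -1)), Mul(8100, Pow(16858, -1))) = Add(Mul(1392, Rational(-1, 23475)), Mul(8100, Rational(1, 16858))) = Add(Rational(-464, 7825), Rational(4050, 8429)) = Rational(27780194, 65956925) ≈ 0.42119)
Pow(Add(W, 46668), Rational(1, 2)) = Pow(Add(Rational(27780194, 65956925), 46668), Rational(1, 2)) = Pow(Rational(3078105556094, 65956925), Rational(1, 2)) = Mul(Rational(1, 13191385), Pow(8120895092215010038, Rational(1, 2)))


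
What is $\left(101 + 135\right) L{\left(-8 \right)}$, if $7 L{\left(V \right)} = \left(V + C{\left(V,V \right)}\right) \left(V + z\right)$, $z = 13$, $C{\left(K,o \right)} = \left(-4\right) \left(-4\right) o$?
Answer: $- \frac{160480}{7} \approx -22926.0$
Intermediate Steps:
$C{\left(K,o \right)} = 16 o$
$L{\left(V \right)} = \frac{17 V \left(13 + V\right)}{7}$ ($L{\left(V \right)} = \frac{\left(V + 16 V\right) \left(V + 13\right)}{7} = \frac{17 V \left(13 + V\right)}{7}$)
$\left(101 + 135\right) L{\left(-8 \right)} = \left(101 + 135\right) \frac{17}{7} \left(-8\right) \left(13 - 8\right) = 236 \cdot \frac{17}{7} \left(-8\right) 5 = 236 \left(- \frac{680}{7}\right) = - \frac{160480}{7}$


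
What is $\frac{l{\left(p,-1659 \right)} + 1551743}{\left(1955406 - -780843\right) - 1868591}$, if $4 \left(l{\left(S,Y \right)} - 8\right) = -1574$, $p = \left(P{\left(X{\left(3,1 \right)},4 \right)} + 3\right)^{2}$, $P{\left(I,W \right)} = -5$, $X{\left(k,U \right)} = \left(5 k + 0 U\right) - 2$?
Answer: $\frac{282065}{157756} \approx 1.788$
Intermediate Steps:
$X{\left(k,U \right)} = -2 + 5 k$ ($X{\left(k,U \right)} = \left(5 k + 0\right) - 2 = 5 k - 2 = -2 + 5 k$)
$p = 4$ ($p = \left(-5 + 3\right)^{2} = \left(-2\right)^{2} = 4$)
$l{\left(S,Y \right)} = - \frac{771}{2}$ ($l{\left(S,Y \right)} = 8 + \frac{1}{4} \left(-1574\right) = 8 - \frac{787}{2} = - \frac{771}{2}$)
$\frac{l{\left(p,-1659 \right)} + 1551743}{\left(1955406 - -780843\right) - 1868591} = \frac{- \frac{771}{2} + 1551743}{\left(1955406 - -780843\right) - 1868591} = \frac{3102715}{2 \left(\left(1955406 + 780843\right) - 1868591\right)} = \frac{3102715}{2 \left(2736249 - 1868591\right)} = \frac{3102715}{2 \cdot 867658} = \frac{3102715}{2} \cdot \frac{1}{867658} = \frac{282065}{157756}$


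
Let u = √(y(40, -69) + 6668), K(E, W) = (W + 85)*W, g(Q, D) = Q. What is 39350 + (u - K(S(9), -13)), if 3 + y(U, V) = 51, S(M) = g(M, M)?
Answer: 40286 + 2*√1679 ≈ 40368.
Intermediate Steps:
S(M) = M
y(U, V) = 48 (y(U, V) = -3 + 51 = 48)
K(E, W) = W*(85 + W) (K(E, W) = (85 + W)*W = W*(85 + W))
u = 2*√1679 (u = √(48 + 6668) = √6716 = 2*√1679 ≈ 81.951)
39350 + (u - K(S(9), -13)) = 39350 + (2*√1679 - (-13)*(85 - 13)) = 39350 + (2*√1679 - (-13)*72) = 39350 + (2*√1679 - 1*(-936)) = 39350 + (2*√1679 + 936) = 39350 + (936 + 2*√1679) = 40286 + 2*√1679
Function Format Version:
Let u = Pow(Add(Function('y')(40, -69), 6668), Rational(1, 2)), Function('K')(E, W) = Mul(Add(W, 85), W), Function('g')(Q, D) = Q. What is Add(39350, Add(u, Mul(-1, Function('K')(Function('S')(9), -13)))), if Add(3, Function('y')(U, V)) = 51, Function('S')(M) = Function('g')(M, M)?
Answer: Add(40286, Mul(2, Pow(1679, Rational(1, 2)))) ≈ 40368.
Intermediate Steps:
Function('S')(M) = M
Function('y')(U, V) = 48 (Function('y')(U, V) = Add(-3, 51) = 48)
Function('K')(E, W) = Mul(W, Add(85, W)) (Function('K')(E, W) = Mul(Add(85, W), W) = Mul(W, Add(85, W)))
u = Mul(2, Pow(1679, Rational(1, 2))) (u = Pow(Add(48, 6668), Rational(1, 2)) = Pow(6716, Rational(1, 2)) = Mul(2, Pow(1679, Rational(1, 2))) ≈ 81.951)
Add(39350, Add(u, Mul(-1, Function('K')(Function('S')(9), -13)))) = Add(39350, Add(Mul(2, Pow(1679, Rational(1, 2))), Mul(-1, Mul(-13, Add(85, -13))))) = Add(39350, Add(Mul(2, Pow(1679, Rational(1, 2))), Mul(-1, Mul(-13, 72)))) = Add(39350, Add(Mul(2, Pow(1679, Rational(1, 2))), Mul(-1, -936))) = Add(39350, Add(Mul(2, Pow(1679, Rational(1, 2))), 936)) = Add(39350, Add(936, Mul(2, Pow(1679, Rational(1, 2))))) = Add(40286, Mul(2, Pow(1679, Rational(1, 2))))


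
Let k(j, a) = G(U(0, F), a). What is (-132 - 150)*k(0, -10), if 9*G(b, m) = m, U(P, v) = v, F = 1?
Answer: 940/3 ≈ 313.33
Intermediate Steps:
G(b, m) = m/9
k(j, a) = a/9
(-132 - 150)*k(0, -10) = (-132 - 150)*((⅑)*(-10)) = -282*(-10/9) = 940/3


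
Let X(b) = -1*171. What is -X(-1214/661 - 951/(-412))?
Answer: 171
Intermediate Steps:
X(b) = -171
-X(-1214/661 - 951/(-412)) = -1*(-171) = 171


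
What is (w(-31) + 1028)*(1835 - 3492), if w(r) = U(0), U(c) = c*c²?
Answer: -1703396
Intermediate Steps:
U(c) = c³
w(r) = 0 (w(r) = 0³ = 0)
(w(-31) + 1028)*(1835 - 3492) = (0 + 1028)*(1835 - 3492) = 1028*(-1657) = -1703396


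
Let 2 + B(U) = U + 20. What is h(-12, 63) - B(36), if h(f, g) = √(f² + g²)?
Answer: -54 + 3*√457 ≈ 10.133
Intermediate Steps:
B(U) = 18 + U (B(U) = -2 + (U + 20) = -2 + (20 + U) = 18 + U)
h(-12, 63) - B(36) = √((-12)² + 63²) - (18 + 36) = √(144 + 3969) - 1*54 = √4113 - 54 = 3*√457 - 54 = -54 + 3*√457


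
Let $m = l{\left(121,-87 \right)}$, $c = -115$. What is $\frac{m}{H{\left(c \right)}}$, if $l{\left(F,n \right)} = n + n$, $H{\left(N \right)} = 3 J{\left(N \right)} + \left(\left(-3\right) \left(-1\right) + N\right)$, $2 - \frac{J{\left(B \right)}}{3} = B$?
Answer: $- \frac{174}{941} \approx -0.18491$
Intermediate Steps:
$J{\left(B \right)} = 6 - 3 B$
$H{\left(N \right)} = 21 - 8 N$ ($H{\left(N \right)} = 3 \left(6 - 3 N\right) + \left(\left(-3\right) \left(-1\right) + N\right) = \left(18 - 9 N\right) + \left(3 + N\right) = 21 - 8 N$)
$l{\left(F,n \right)} = 2 n$
$m = -174$ ($m = 2 \left(-87\right) = -174$)
$\frac{m}{H{\left(c \right)}} = - \frac{174}{21 - -920} = - \frac{174}{21 + 920} = - \frac{174}{941}$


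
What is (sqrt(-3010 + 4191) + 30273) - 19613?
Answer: 10660 + sqrt(1181) ≈ 10694.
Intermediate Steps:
(sqrt(-3010 + 4191) + 30273) - 19613 = (sqrt(1181) + 30273) - 19613 = (30273 + sqrt(1181)) - 19613 = 10660 + sqrt(1181)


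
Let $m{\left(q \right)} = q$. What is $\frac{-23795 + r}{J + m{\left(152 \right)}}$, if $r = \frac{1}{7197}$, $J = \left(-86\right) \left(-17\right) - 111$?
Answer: $- \frac{171252614}{10817091} \approx -15.832$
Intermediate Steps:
$J = 1351$ ($J = 1462 - 111 = 1351$)
$r = \frac{1}{7197} \approx 0.00013895$
$\frac{-23795 + r}{J + m{\left(152 \right)}} = \frac{-23795 + \frac{1}{7197}}{1351 + 152} = - \frac{171252614}{7197 \cdot 1503} = \left(- \frac{171252614}{7197}\right) \frac{1}{1503} = - \frac{171252614}{10817091}$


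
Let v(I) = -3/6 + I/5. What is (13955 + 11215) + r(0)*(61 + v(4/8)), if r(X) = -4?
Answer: 124638/5 ≈ 24928.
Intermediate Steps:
v(I) = -1/2 + I/5 (v(I) = -3*1/6 + I*(1/5) = -1/2 + I/5)
(13955 + 11215) + r(0)*(61 + v(4/8)) = (13955 + 11215) - 4*(61 + (-1/2 + (4/8)/5)) = 25170 - 4*(61 + (-1/2 + (4*(1/8))/5)) = 25170 - 4*(61 + (-1/2 + (1/5)*(1/2))) = 25170 - 4*(61 + (-1/2 + 1/10)) = 25170 - 4*(61 - 2/5) = 25170 - 4*303/5 = 25170 - 1212/5 = 124638/5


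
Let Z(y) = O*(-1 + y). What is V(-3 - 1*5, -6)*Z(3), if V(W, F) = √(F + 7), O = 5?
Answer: 10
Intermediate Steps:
V(W, F) = √(7 + F)
Z(y) = -5 + 5*y (Z(y) = 5*(-1 + y) = -5 + 5*y)
V(-3 - 1*5, -6)*Z(3) = √(7 - 6)*(-5 + 5*3) = √1*(-5 + 15) = 1*10 = 10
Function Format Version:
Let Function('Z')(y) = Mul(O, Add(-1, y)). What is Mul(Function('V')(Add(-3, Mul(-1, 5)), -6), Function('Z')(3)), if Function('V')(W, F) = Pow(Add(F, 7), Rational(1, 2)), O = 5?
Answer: 10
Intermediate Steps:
Function('V')(W, F) = Pow(Add(7, F), Rational(1, 2))
Function('Z')(y) = Add(-5, Mul(5, y)) (Function('Z')(y) = Mul(5, Add(-1, y)) = Add(-5, Mul(5, y)))
Mul(Function('V')(Add(-3, Mul(-1, 5)), -6), Function('Z')(3)) = Mul(Pow(Add(7, -6), Rational(1, 2)), Add(-5, Mul(5, 3))) = Mul(Pow(1, Rational(1, 2)), Add(-5, 15)) = Mul(1, 10) = 10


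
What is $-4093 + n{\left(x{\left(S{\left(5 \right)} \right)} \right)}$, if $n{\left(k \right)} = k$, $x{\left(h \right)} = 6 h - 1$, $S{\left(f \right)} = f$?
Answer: $-4064$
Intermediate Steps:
$x{\left(h \right)} = -1 + 6 h$
$-4093 + n{\left(x{\left(S{\left(5 \right)} \right)} \right)} = -4093 + \left(-1 + 6 \cdot 5\right) = -4093 + \left(-1 + 30\right) = -4093 + 29 = -4064$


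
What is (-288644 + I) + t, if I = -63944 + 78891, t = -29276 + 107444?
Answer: -195529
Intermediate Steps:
t = 78168
I = 14947
(-288644 + I) + t = (-288644 + 14947) + 78168 = -273697 + 78168 = -195529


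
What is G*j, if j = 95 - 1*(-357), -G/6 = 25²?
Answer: -1695000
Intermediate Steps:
G = -3750 (G = -6*25² = -6*625 = -3750)
j = 452 (j = 95 + 357 = 452)
G*j = -3750*452 = -1695000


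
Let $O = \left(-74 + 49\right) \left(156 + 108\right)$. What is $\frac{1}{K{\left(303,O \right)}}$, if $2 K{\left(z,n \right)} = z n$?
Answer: $- \frac{1}{999900} \approx -1.0001 \cdot 10^{-6}$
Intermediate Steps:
$O = -6600$ ($O = \left(-25\right) 264 = -6600$)
$K{\left(z,n \right)} = \frac{n z}{2}$ ($K{\left(z,n \right)} = \frac{z n}{2} = \frac{n z}{2}$)
$\frac{1}{K{\left(303,O \right)}} = \frac{1}{\frac{1}{2} \left(-6600\right) 303} = \frac{1}{-999900} = - \frac{1}{999900}$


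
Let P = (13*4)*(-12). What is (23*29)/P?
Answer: -667/624 ≈ -1.0689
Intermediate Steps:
P = -624 (P = 52*(-12) = -624)
(23*29)/P = (23*29)/(-624) = 667*(-1/624) = -667/624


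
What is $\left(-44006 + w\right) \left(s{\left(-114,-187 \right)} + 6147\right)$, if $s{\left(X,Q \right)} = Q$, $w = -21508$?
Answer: $-390463440$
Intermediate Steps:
$\left(-44006 + w\right) \left(s{\left(-114,-187 \right)} + 6147\right) = \left(-44006 - 21508\right) \left(-187 + 6147\right) = \left(-65514\right) 5960 = -390463440$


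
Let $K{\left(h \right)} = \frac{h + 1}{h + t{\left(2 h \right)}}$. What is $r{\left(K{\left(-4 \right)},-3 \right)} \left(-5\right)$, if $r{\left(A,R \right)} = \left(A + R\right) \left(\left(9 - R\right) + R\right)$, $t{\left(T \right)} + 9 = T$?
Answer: $\frac{900}{7} \approx 128.57$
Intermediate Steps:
$t{\left(T \right)} = -9 + T$
$K{\left(h \right)} = \frac{1 + h}{-9 + 3 h}$ ($K{\left(h \right)} = \frac{h + 1}{h + \left(-9 + 2 h\right)} = \frac{1 + h}{-9 + 3 h}$)
$r{\left(A,R \right)} = 9 A + 9 R$ ($r{\left(A,R \right)} = \left(A + R\right) 9 = 9 A + 9 R$)
$r{\left(K{\left(-4 \right)},-3 \right)} \left(-5\right) = \left(9 \frac{1 - 4}{3 \left(-3 - 4\right)} + 9 \left(-3\right)\right) \left(-5\right) = \left(9 \cdot \frac{1}{3} \frac{1}{-7} \left(-3\right) - 27\right) \left(-5\right) = \left(9 \cdot \frac{1}{3} \left(- \frac{1}{7}\right) \left(-3\right) - 27\right) \left(-5\right) = \left(9 \cdot \frac{1}{7} - 27\right) \left(-5\right) = \left(\frac{9}{7} - 27\right) \left(-5\right) = \left(- \frac{180}{7}\right) \left(-5\right) = \frac{900}{7}$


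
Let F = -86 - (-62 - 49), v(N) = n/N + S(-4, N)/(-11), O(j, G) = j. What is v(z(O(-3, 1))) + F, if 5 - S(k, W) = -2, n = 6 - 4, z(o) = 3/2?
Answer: 848/33 ≈ 25.697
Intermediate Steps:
z(o) = 3/2 (z(o) = 3*(½) = 3/2)
n = 2
S(k, W) = 7 (S(k, W) = 5 - 1*(-2) = 5 + 2 = 7)
v(N) = -7/11 + 2/N (v(N) = 2/N + 7/(-11) = 2/N + 7*(-1/11) = 2/N - 7/11 = -7/11 + 2/N)
F = 25 (F = -86 - 1*(-111) = -86 + 111 = 25)
v(z(O(-3, 1))) + F = (-7/11 + 2/(3/2)) + 25 = (-7/11 + 2*(⅔)) + 25 = (-7/11 + 4/3) + 25 = 23/33 + 25 = 848/33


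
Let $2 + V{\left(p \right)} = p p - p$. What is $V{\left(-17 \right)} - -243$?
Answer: $547$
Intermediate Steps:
$V{\left(p \right)} = -2 + p^{2} - p$ ($V{\left(p \right)} = -2 - \left(p - p p\right) = -2 + \left(p^{2} - p\right) = -2 + p^{2} - p$)
$V{\left(-17 \right)} - -243 = \left(-2 + \left(-17\right)^{2} - -17\right) - -243 = \left(-2 + 289 + 17\right) + 243 = 304 + 243 = 547$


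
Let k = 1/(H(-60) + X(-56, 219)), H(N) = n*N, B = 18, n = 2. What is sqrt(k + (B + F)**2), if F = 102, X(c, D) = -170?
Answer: sqrt(1211039710)/290 ≈ 120.00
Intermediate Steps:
H(N) = 2*N
k = -1/290 (k = 1/(2*(-60) - 170) = 1/(-120 - 170) = 1/(-290) = -1/290 ≈ -0.0034483)
sqrt(k + (B + F)**2) = sqrt(-1/290 + (18 + 102)**2) = sqrt(-1/290 + 120**2) = sqrt(-1/290 + 14400) = sqrt(4175999/290) = sqrt(1211039710)/290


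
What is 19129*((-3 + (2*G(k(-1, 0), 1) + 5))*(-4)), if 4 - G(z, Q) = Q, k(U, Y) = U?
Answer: -612128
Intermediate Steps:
G(z, Q) = 4 - Q
19129*((-3 + (2*G(k(-1, 0), 1) + 5))*(-4)) = 19129*((-3 + (2*(4 - 1*1) + 5))*(-4)) = 19129*((-3 + (2*(4 - 1) + 5))*(-4)) = 19129*((-3 + (2*3 + 5))*(-4)) = 19129*((-3 + (6 + 5))*(-4)) = 19129*((-3 + 11)*(-4)) = 19129*(8*(-4)) = 19129*(-32) = -612128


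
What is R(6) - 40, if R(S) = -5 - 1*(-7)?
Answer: -38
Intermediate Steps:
R(S) = 2 (R(S) = -5 + 7 = 2)
R(6) - 40 = 2 - 40 = -38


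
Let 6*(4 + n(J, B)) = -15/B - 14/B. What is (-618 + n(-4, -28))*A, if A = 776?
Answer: -10133299/21 ≈ -4.8254e+5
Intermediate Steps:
n(J, B) = -4 - 29/(6*B) (n(J, B) = -4 + (-15/B - 14/B)/6 = -4 + (-29/B)/6 = -4 - 29/(6*B))
(-618 + n(-4, -28))*A = (-618 + (-4 - 29/6/(-28)))*776 = (-618 + (-4 - 29/6*(-1/28)))*776 = (-618 + (-4 + 29/168))*776 = (-618 - 643/168)*776 = -104467/168*776 = -10133299/21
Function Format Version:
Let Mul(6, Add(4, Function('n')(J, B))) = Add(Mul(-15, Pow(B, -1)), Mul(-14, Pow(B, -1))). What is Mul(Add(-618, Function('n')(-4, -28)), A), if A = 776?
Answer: Rational(-10133299, 21) ≈ -4.8254e+5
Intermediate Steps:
Function('n')(J, B) = Add(-4, Mul(Rational(-29, 6), Pow(B, -1))) (Function('n')(J, B) = Add(-4, Mul(Rational(1, 6), Add(Mul(-15, Pow(B, -1)), Mul(-14, Pow(B, -1))))) = Add(-4, Mul(Rational(1, 6), Mul(-29, Pow(B, -1)))) = Add(-4, Mul(Rational(-29, 6), Pow(B, -1))))
Mul(Add(-618, Function('n')(-4, -28)), A) = Mul(Add(-618, Add(-4, Mul(Rational(-29, 6), Pow(-28, -1)))), 776) = Mul(Add(-618, Add(-4, Mul(Rational(-29, 6), Rational(-1, 28)))), 776) = Mul(Add(-618, Add(-4, Rational(29, 168))), 776) = Mul(Add(-618, Rational(-643, 168)), 776) = Mul(Rational(-104467, 168), 776) = Rational(-10133299, 21)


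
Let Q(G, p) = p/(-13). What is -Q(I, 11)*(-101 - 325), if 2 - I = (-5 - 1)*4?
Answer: -4686/13 ≈ -360.46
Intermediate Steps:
I = 26 (I = 2 - (-5 - 1)*4 = 2 - (-6)*4 = 2 - 1*(-24) = 2 + 24 = 26)
Q(G, p) = -p/13 (Q(G, p) = p*(-1/13) = -p/13)
-Q(I, 11)*(-101 - 325) = -(-1/13*11)*(-101 - 325) = -(-11)*(-426)/13 = -1*4686/13 = -4686/13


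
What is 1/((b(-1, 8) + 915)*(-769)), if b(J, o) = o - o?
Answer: -1/703635 ≈ -1.4212e-6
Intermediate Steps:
b(J, o) = 0
1/((b(-1, 8) + 915)*(-769)) = 1/((0 + 915)*(-769)) = -1/769/915 = (1/915)*(-1/769) = -1/703635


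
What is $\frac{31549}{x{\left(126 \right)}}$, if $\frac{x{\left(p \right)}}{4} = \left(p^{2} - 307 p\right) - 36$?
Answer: $- \frac{31549}{91368} \approx -0.3453$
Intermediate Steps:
$x{\left(p \right)} = -144 - 1228 p + 4 p^{2}$ ($x{\left(p \right)} = 4 \left(\left(p^{2} - 307 p\right) - 36\right) = 4 \left(-36 + p^{2} - 307 p\right) = -144 - 1228 p + 4 p^{2}$)
$\frac{31549}{x{\left(126 \right)}} = \frac{31549}{-144 - 154728 + 4 \cdot 126^{2}} = \frac{31549}{-144 - 154728 + 4 \cdot 15876} = \frac{31549}{-144 - 154728 + 63504} = \frac{31549}{-91368} = 31549 \left(- \frac{1}{91368}\right) = - \frac{31549}{91368}$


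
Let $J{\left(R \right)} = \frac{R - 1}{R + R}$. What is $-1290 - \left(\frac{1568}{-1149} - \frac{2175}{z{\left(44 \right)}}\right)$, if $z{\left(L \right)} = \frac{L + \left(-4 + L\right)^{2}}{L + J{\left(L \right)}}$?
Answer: $- \frac{68141186933}{55409376} \approx -1229.8$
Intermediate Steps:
$J{\left(R \right)} = \frac{-1 + R}{2 R}$
$z{\left(L \right)} = \frac{L + \left(-4 + L\right)^{2}}{L + \frac{-1 + L}{2 L}}$
$-1290 - \left(\frac{1568}{-1149} - \frac{2175}{z{\left(44 \right)}}\right) = -1290 - \left(\frac{1568}{-1149} - \frac{2175}{2 \cdot 44 \frac{1}{-1 + 44 + 2 \cdot 44^{2}} \left(44 + \left(-4 + 44\right)^{2}\right)}\right) = -1290 - \left(1568 \left(- \frac{1}{1149}\right) - \frac{2175}{2 \cdot 44 \frac{1}{-1 + 44 + 2 \cdot 1936} \left(44 + 40^{2}\right)}\right) = -1290 - \left(- \frac{1568}{1149} - \frac{2175}{2 \cdot 44 \frac{1}{-1 + 44 + 3872} \left(44 + 1600\right)}\right) = -1290 - \left(- \frac{1568}{1149} - \frac{2175}{2 \cdot 44 \cdot \frac{1}{3915} \cdot 1644}\right) = -1290 - \left(- \frac{1568}{1149} - \frac{2175}{\frac{48224}{1305}}\right) = -1290 - \left(- \frac{1568}{1149} - \frac{2838375}{48224}\right) = -1290 - - \frac{3336908107}{55409376} = -1290 + \frac{3336908107}{55409376} = - \frac{68141186933}{55409376}$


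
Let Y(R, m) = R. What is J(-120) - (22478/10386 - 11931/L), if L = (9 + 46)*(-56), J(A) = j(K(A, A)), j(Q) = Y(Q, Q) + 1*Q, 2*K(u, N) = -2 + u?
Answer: -2047895483/15994440 ≈ -128.04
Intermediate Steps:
K(u, N) = -1 + u/2 (K(u, N) = (-2 + u)/2 = -1 + u/2)
j(Q) = 2*Q (j(Q) = Q + 1*Q = Q + Q = 2*Q)
J(A) = -2 + A (J(A) = 2*(-1 + A/2) = -2 + A)
L = -3080 (L = 55*(-56) = -3080)
J(-120) - (22478/10386 - 11931/L) = (-2 - 120) - (22478/10386 - 11931/(-3080)) = -122 - (22478*(1/10386) - 11931*(-1/3080)) = -122 - (11239/5193 + 11931/3080) = -122 - 1*96573803/15994440 = -122 - 96573803/15994440 = -2047895483/15994440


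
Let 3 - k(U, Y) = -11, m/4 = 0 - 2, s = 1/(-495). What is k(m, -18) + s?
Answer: 6929/495 ≈ 13.998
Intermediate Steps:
s = -1/495 ≈ -0.0020202
m = -8 (m = 4*(0 - 2) = 4*(-2) = -8)
k(U, Y) = 14 (k(U, Y) = 3 - 1*(-11) = 3 + 11 = 14)
k(m, -18) + s = 14 - 1/495 = 6929/495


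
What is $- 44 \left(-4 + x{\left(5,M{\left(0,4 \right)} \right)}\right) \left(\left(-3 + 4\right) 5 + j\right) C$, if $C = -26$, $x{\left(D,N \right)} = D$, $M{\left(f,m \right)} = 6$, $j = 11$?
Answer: $18304$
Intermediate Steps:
$- 44 \left(-4 + x{\left(5,M{\left(0,4 \right)} \right)}\right) \left(\left(-3 + 4\right) 5 + j\right) C = - 44 \left(-4 + 5\right) \left(\left(-3 + 4\right) 5 + 11\right) \left(-26\right) = - 44 \cdot 1 \left(1 \cdot 5 + 11\right) \left(-26\right) = - 44 \cdot 1 \left(5 + 11\right) \left(-26\right) = - 44 \cdot 1 \cdot 16 \left(-26\right) = \left(-44\right) 16 \left(-26\right) = \left(-704\right) \left(-26\right) = 18304$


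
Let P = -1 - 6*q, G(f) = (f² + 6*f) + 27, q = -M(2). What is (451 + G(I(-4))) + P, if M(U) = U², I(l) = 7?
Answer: 592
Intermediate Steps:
q = -4 (q = -1*2² = -1*4 = -4)
G(f) = 27 + f² + 6*f
P = 23 (P = -1 - 6*(-4) = -1 + 24 = 23)
(451 + G(I(-4))) + P = (451 + (27 + 7² + 6*7)) + 23 = (451 + (27 + 49 + 42)) + 23 = (451 + 118) + 23 = 569 + 23 = 592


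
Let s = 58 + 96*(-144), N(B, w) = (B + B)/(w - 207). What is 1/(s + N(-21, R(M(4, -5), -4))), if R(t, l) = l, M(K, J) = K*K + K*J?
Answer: -211/2904584 ≈ -7.2644e-5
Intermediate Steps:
M(K, J) = K**2 + J*K
N(B, w) = 2*B/(-207 + w) (N(B, w) = (2*B)/(-207 + w) = 2*B/(-207 + w))
s = -13766 (s = 58 - 13824 = -13766)
1/(s + N(-21, R(M(4, -5), -4))) = 1/(-13766 + 2*(-21)/(-207 - 4)) = 1/(-13766 + 2*(-21)/(-211)) = 1/(-13766 + 2*(-21)*(-1/211)) = 1/(-13766 + 42/211) = 1/(-2904584/211) = -211/2904584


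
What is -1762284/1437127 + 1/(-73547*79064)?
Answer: -10247540492815399/8356778546337016 ≈ -1.2263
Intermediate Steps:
-1762284/1437127 + 1/(-73547*79064) = -1762284*1/1437127 - 1/73547*1/79064 = -1762284/1437127 - 1/5814920008 = -10247540492815399/8356778546337016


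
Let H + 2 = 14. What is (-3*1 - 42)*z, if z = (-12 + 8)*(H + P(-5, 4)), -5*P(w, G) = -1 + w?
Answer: 2376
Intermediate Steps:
P(w, G) = 1/5 - w/5 (P(w, G) = -(-1 + w)/5 = 1/5 - w/5)
H = 12 (H = -2 + 14 = 12)
z = -264/5 (z = (-12 + 8)*(12 + (1/5 - 1/5*(-5))) = -4*(12 + (1/5 + 1)) = -4*(12 + 6/5) = -4*66/5 = -264/5 ≈ -52.800)
(-3*1 - 42)*z = (-3*1 - 42)*(-264/5) = (-3 - 42)*(-264/5) = -45*(-264/5) = 2376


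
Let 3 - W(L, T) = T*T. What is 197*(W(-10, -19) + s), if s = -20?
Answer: -74466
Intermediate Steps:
W(L, T) = 3 - T**2 (W(L, T) = 3 - T*T = 3 - T**2)
197*(W(-10, -19) + s) = 197*((3 - 1*(-19)**2) - 20) = 197*((3 - 1*361) - 20) = 197*((3 - 361) - 20) = 197*(-358 - 20) = 197*(-378) = -74466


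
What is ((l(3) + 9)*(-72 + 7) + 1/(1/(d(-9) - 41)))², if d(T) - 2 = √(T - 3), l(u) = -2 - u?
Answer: 89389 - 1196*I*√3 ≈ 89389.0 - 2071.5*I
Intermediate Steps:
d(T) = 2 + √(-3 + T) (d(T) = 2 + √(T - 3) = 2 + √(-3 + T))
((l(3) + 9)*(-72 + 7) + 1/(1/(d(-9) - 41)))² = (((-2 - 1*3) + 9)*(-72 + 7) + 1/(1/((2 + √(-3 - 9)) - 41)))² = (((-2 - 3) + 9)*(-65) + 1/(1/((2 + √(-12)) - 41)))² = ((-5 + 9)*(-65) + 1/(1/((2 + 2*I*√3) - 41)))² = (4*(-65) + 1/(1/(-39 + 2*I*√3)))² = (-260 + (-39 + 2*I*√3))² = (-299 + 2*I*√3)²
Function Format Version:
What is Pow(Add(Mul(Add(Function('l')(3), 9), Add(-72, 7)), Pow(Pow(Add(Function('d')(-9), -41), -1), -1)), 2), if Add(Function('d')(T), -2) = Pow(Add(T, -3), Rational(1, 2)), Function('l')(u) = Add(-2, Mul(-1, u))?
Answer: Add(89389, Mul(-1196, I, Pow(3, Rational(1, 2)))) ≈ Add(89389., Mul(-2071.5, I))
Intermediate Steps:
Function('d')(T) = Add(2, Pow(Add(-3, T), Rational(1, 2))) (Function('d')(T) = Add(2, Pow(Add(T, -3), Rational(1, 2))) = Add(2, Pow(Add(-3, T), Rational(1, 2))))
Pow(Add(Mul(Add(Function('l')(3), 9), Add(-72, 7)), Pow(Pow(Add(Function('d')(-9), -41), -1), -1)), 2) = Pow(Add(Mul(Add(Add(-2, Mul(-1, 3)), 9), Add(-72, 7)), Pow(Pow(Add(Add(2, Pow(Add(-3, -9), Rational(1, 2))), -41), -1), -1)), 2) = Pow(Add(Mul(Add(Add(-2, -3), 9), -65), Pow(Pow(Add(Add(2, Pow(-12, Rational(1, 2))), -41), -1), -1)), 2) = Pow(Add(Mul(Add(-5, 9), -65), Pow(Pow(Add(Add(2, Mul(2, I, Pow(3, Rational(1, 2)))), -41), -1), -1)), 2) = Pow(Add(Mul(4, -65), Pow(Pow(Add(-39, Mul(2, I, Pow(3, Rational(1, 2)))), -1), -1)), 2) = Pow(Add(-260, Add(-39, Mul(2, I, Pow(3, Rational(1, 2))))), 2) = Pow(Add(-299, Mul(2, I, Pow(3, Rational(1, 2)))), 2)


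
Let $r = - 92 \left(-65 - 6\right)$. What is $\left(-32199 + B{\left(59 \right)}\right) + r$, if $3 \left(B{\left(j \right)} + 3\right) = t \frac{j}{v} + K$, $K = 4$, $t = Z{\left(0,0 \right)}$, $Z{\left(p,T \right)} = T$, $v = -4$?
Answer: $- \frac{77006}{3} \approx -25669.0$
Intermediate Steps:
$t = 0$
$r = 6532$ ($r = \left(-92\right) \left(-71\right) = 6532$)
$B{\left(j \right)} = - \frac{5}{3}$ ($B{\left(j \right)} = -3 + \frac{0 \frac{j}{-4} + 4}{3} = -3 + \frac{0 j \left(- \frac{1}{4}\right) + 4}{3} = -3 + \frac{0 \left(- \frac{j}{4}\right) + 4}{3} = -3 + \frac{0 + 4}{3} = -3 + \frac{1}{3} \cdot 4 = -3 + \frac{4}{3} = - \frac{5}{3}$)
$\left(-32199 + B{\left(59 \right)}\right) + r = \left(-32199 - \frac{5}{3}\right) + 6532 = - \frac{96602}{3} + 6532 = - \frac{77006}{3}$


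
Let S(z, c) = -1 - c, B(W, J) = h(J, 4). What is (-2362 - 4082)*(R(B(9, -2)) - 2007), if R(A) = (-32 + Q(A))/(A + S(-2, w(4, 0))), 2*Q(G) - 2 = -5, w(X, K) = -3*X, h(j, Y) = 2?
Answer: 168346278/13 ≈ 1.2950e+7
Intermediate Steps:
Q(G) = -3/2 (Q(G) = 1 + (1/2)*(-5) = 1 - 5/2 = -3/2)
B(W, J) = 2
R(A) = -67/(2*(11 + A)) (R(A) = (-32 - 3/2)/(A + (-1 - (-3)*4)) = -67/(2*(A + (-1 - 1*(-12)))) = -67/(2*(A + (-1 + 12))) = -67/(2*(A + 11)) = -67/(2*(11 + A)))
(-2362 - 4082)*(R(B(9, -2)) - 2007) = (-2362 - 4082)*(-67/(22 + 2*2) - 2007) = -6444*(-67/(22 + 4) - 2007) = -6444*(-67/26 - 2007) = -6444*(-52249/26) = 168346278/13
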